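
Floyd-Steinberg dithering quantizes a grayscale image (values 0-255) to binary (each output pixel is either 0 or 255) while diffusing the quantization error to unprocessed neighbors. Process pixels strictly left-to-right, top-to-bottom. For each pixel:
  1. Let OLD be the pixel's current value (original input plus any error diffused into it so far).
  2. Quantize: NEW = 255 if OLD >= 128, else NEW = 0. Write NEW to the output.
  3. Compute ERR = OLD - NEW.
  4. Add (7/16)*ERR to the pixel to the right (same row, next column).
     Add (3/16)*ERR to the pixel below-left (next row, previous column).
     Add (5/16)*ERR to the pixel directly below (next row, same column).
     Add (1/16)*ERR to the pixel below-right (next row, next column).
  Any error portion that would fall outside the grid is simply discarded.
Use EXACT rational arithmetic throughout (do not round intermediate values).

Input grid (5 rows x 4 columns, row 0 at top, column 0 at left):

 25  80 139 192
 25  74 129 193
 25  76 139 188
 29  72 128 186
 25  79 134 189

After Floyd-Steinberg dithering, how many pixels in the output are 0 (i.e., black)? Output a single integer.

(0,0): OLD=25 → NEW=0, ERR=25
(0,1): OLD=1455/16 → NEW=0, ERR=1455/16
(0,2): OLD=45769/256 → NEW=255, ERR=-19511/256
(0,3): OLD=649855/4096 → NEW=255, ERR=-394625/4096
(1,0): OLD=12765/256 → NEW=0, ERR=12765/256
(1,1): OLD=228363/2048 → NEW=0, ERR=228363/2048
(1,2): OLD=9278951/65536 → NEW=255, ERR=-7432729/65536
(1,3): OLD=113781249/1048576 → NEW=0, ERR=113781249/1048576
(2,0): OLD=2014889/32768 → NEW=0, ERR=2014889/32768
(2,1): OLD=125407955/1048576 → NEW=0, ERR=125407955/1048576
(2,2): OLD=384191999/2097152 → NEW=255, ERR=-150581761/2097152
(2,3): OLD=6154126051/33554432 → NEW=255, ERR=-2402254109/33554432
(3,0): OLD=1185145369/16777216 → NEW=0, ERR=1185145369/16777216
(3,1): OLD=35073667719/268435456 → NEW=255, ERR=-33377373561/268435456
(3,2): OLD=194192209785/4294967296 → NEW=0, ERR=194192209785/4294967296
(3,3): OLD=12295334065103/68719476736 → NEW=255, ERR=-5228132502577/68719476736
(4,0): OLD=102053691237/4294967296 → NEW=0, ERR=102053691237/4294967296
(4,1): OLD=2179499229871/34359738368 → NEW=0, ERR=2179499229871/34359738368
(4,2): OLD=169153918983631/1099511627776 → NEW=255, ERR=-111221546099249/1099511627776
(4,3): OLD=2177834945198681/17592186044416 → NEW=0, ERR=2177834945198681/17592186044416
Output grid:
  Row 0: ..##  (2 black, running=2)
  Row 1: ..#.  (3 black, running=5)
  Row 2: ..##  (2 black, running=7)
  Row 3: .#.#  (2 black, running=9)
  Row 4: ..#.  (3 black, running=12)

Answer: 12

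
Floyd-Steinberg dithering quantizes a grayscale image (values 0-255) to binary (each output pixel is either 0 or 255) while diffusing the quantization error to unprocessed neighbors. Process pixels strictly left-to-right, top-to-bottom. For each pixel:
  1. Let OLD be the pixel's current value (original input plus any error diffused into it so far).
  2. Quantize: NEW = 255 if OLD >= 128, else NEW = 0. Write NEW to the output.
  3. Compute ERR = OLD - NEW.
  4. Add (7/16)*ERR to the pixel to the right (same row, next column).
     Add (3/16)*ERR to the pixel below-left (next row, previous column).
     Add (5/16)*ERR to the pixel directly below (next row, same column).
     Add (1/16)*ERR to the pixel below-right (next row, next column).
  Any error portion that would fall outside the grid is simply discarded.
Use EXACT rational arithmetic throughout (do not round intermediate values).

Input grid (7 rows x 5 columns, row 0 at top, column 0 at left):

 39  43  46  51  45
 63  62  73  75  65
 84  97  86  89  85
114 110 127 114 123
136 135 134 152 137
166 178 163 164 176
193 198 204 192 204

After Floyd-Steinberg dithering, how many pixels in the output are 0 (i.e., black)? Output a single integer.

Answer: 19

Derivation:
(0,0): OLD=39 → NEW=0, ERR=39
(0,1): OLD=961/16 → NEW=0, ERR=961/16
(0,2): OLD=18503/256 → NEW=0, ERR=18503/256
(0,3): OLD=338417/4096 → NEW=0, ERR=338417/4096
(0,4): OLD=5318039/65536 → NEW=0, ERR=5318039/65536
(1,0): OLD=22131/256 → NEW=0, ERR=22131/256
(1,1): OLD=275621/2048 → NEW=255, ERR=-246619/2048
(1,2): OLD=4072969/65536 → NEW=0, ERR=4072969/65536
(1,3): OLD=38729557/262144 → NEW=255, ERR=-28117163/262144
(1,4): OLD=203829087/4194304 → NEW=0, ERR=203829087/4194304
(2,0): OLD=2897895/32768 → NEW=0, ERR=2897895/32768
(2,1): OLD=120707805/1048576 → NEW=0, ERR=120707805/1048576
(2,2): OLD=2149957847/16777216 → NEW=255, ERR=-2128232233/16777216
(2,3): OLD=3484266901/268435456 → NEW=0, ERR=3484266901/268435456
(2,4): OLD=425895421395/4294967296 → NEW=0, ERR=425895421395/4294967296
(3,0): OLD=2738389239/16777216 → NEW=255, ERR=-1539800841/16777216
(3,1): OLD=11752472107/134217728 → NEW=0, ERR=11752472107/134217728
(3,2): OLD=581090876233/4294967296 → NEW=255, ERR=-514125784247/4294967296
(3,3): OLD=655842502849/8589934592 → NEW=0, ERR=655842502849/8589934592
(3,4): OLD=25866339551781/137438953472 → NEW=255, ERR=-9180593583579/137438953472
(4,0): OLD=265723158809/2147483648 → NEW=0, ERR=265723158809/2147483648
(4,1): OLD=12941082751769/68719476736 → NEW=255, ERR=-4582383815911/68719476736
(4,2): OLD=95885294458007/1099511627776 → NEW=0, ERR=95885294458007/1099511627776
(4,3): OLD=3412998095007513/17592186044416 → NEW=255, ERR=-1073009346318567/17592186044416
(4,4): OLD=26518591937474095/281474976710656 → NEW=0, ERR=26518591937474095/281474976710656
(5,0): OLD=211287484172523/1099511627776 → NEW=255, ERR=-69087980910357/1099511627776
(5,1): OLD=1352454342472449/8796093022208 → NEW=255, ERR=-890549378190591/8796093022208
(5,2): OLD=36691435169980297/281474976710656 → NEW=255, ERR=-35084683891236983/281474976710656
(5,3): OLD=127814803784572295/1125899906842624 → NEW=0, ERR=127814803784572295/1125899906842624
(5,4): OLD=4526937004745928861/18014398509481984 → NEW=255, ERR=-66734615171977059/18014398509481984
(6,0): OLD=21727167881592251/140737488355328 → NEW=255, ERR=-14160891649016389/140737488355328
(6,1): OLD=428031767835871861/4503599627370496 → NEW=0, ERR=428031767835871861/4503599627370496
(6,2): OLD=15967013211070728279/72057594037927936 → NEW=255, ERR=-2407673268600895401/72057594037927936
(6,3): OLD=235625458757151093629/1152921504606846976 → NEW=255, ERR=-58369524917594885251/1152921504606846976
(6,4): OLD=3464076398833953704107/18446744073709551616 → NEW=255, ERR=-1239843339961981957973/18446744073709551616
Output grid:
  Row 0: .....  (5 black, running=5)
  Row 1: .#.#.  (3 black, running=8)
  Row 2: ..#..  (4 black, running=12)
  Row 3: #.#.#  (2 black, running=14)
  Row 4: .#.#.  (3 black, running=17)
  Row 5: ###.#  (1 black, running=18)
  Row 6: #.###  (1 black, running=19)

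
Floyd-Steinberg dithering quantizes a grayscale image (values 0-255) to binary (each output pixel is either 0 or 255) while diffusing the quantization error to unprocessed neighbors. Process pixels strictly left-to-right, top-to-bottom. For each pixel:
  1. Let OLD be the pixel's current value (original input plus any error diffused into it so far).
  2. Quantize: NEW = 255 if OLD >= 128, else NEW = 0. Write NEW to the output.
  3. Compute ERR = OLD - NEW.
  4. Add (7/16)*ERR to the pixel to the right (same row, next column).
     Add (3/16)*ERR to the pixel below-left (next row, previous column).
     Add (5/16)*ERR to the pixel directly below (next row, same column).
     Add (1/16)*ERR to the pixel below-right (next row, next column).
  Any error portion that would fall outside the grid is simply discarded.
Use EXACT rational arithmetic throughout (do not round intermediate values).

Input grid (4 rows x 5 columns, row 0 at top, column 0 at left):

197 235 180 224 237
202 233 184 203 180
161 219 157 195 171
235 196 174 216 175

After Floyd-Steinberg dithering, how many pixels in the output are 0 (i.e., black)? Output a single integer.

(0,0): OLD=197 → NEW=255, ERR=-58
(0,1): OLD=1677/8 → NEW=255, ERR=-363/8
(0,2): OLD=20499/128 → NEW=255, ERR=-12141/128
(0,3): OLD=373765/2048 → NEW=255, ERR=-148475/2048
(0,4): OLD=6726691/32768 → NEW=255, ERR=-1629149/32768
(1,0): OLD=22447/128 → NEW=255, ERR=-10193/128
(1,1): OLD=166473/1024 → NEW=255, ERR=-94647/1024
(1,2): OLD=3194621/32768 → NEW=0, ERR=3194621/32768
(1,3): OLD=27229817/131072 → NEW=255, ERR=-6193543/131072
(1,4): OLD=292047179/2097152 → NEW=255, ERR=-242726581/2097152
(2,0): OLD=1946163/16384 → NEW=0, ERR=1946163/16384
(2,1): OLD=133896289/524288 → NEW=255, ERR=202849/524288
(2,2): OLD=1451219299/8388608 → NEW=255, ERR=-687875741/8388608
(2,3): OLD=17280497017/134217728 → NEW=255, ERR=-16945023623/134217728
(2,4): OLD=164589844495/2147483648 → NEW=0, ERR=164589844495/2147483648
(3,0): OLD=2283317507/8388608 → NEW=255, ERR=144222467/8388608
(3,1): OLD=13132634055/67108864 → NEW=255, ERR=-3980126265/67108864
(3,2): OLD=212127186237/2147483648 → NEW=0, ERR=212127186237/2147483648
(3,3): OLD=983583155637/4294967296 → NEW=255, ERR=-111633504843/4294967296
(3,4): OLD=12348131583913/68719476736 → NEW=255, ERR=-5175334983767/68719476736
Output grid:
  Row 0: #####  (0 black, running=0)
  Row 1: ##.##  (1 black, running=1)
  Row 2: .###.  (2 black, running=3)
  Row 3: ##.##  (1 black, running=4)

Answer: 4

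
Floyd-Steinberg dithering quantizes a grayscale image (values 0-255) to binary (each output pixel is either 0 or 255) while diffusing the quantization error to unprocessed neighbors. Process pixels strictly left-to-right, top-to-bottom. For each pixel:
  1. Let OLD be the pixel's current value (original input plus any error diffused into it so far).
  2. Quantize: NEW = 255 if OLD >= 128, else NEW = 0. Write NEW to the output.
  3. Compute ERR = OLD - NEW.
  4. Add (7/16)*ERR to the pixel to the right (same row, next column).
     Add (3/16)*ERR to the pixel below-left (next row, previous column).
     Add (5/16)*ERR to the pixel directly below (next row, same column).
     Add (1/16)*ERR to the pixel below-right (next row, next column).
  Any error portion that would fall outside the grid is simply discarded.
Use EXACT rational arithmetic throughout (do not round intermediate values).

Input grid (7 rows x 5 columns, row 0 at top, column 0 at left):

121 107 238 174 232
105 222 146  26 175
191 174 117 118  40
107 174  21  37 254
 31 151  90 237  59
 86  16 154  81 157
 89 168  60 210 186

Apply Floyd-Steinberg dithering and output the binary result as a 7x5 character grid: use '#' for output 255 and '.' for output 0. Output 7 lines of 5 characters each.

Answer: .####
.#..#
##.#.
.#..#
.#.#.
..#.#
.#.##

Derivation:
(0,0): OLD=121 → NEW=0, ERR=121
(0,1): OLD=2559/16 → NEW=255, ERR=-1521/16
(0,2): OLD=50281/256 → NEW=255, ERR=-14999/256
(0,3): OLD=607711/4096 → NEW=255, ERR=-436769/4096
(0,4): OLD=12146969/65536 → NEW=255, ERR=-4564711/65536
(1,0): OLD=31997/256 → NEW=0, ERR=31997/256
(1,1): OLD=498795/2048 → NEW=255, ERR=-23445/2048
(1,2): OLD=6340423/65536 → NEW=0, ERR=6340423/65536
(1,3): OLD=4792635/262144 → NEW=0, ERR=4792635/262144
(1,4): OLD=648304209/4194304 → NEW=255, ERR=-421243311/4194304
(2,0): OLD=7468233/32768 → NEW=255, ERR=-887607/32768
(2,1): OLD=193487027/1048576 → NEW=255, ERR=-73899853/1048576
(2,2): OLD=1998376921/16777216 → NEW=0, ERR=1998376921/16777216
(2,3): OLD=43765894011/268435456 → NEW=255, ERR=-24685147269/268435456
(2,4): OLD=-130887540323/4294967296 → NEW=0, ERR=-130887540323/4294967296
(3,0): OLD=1431445433/16777216 → NEW=0, ERR=1431445433/16777216
(3,1): OLD=28178287557/134217728 → NEW=255, ERR=-6047233083/134217728
(3,2): OLD=72429399559/4294967296 → NEW=0, ERR=72429399559/4294967296
(3,3): OLD=149217065679/8589934592 → NEW=0, ERR=149217065679/8589934592
(3,4): OLD=33855213525803/137438953472 → NEW=255, ERR=-1191719609557/137438953472
(4,0): OLD=105688111159/2147483648 → NEW=0, ERR=105688111159/2147483648
(4,1): OLD=11472455479607/68719476736 → NEW=255, ERR=-6051011088073/68719476736
(4,2): OLD=62878347085849/1099511627776 → NEW=0, ERR=62878347085849/1099511627776
(4,3): OLD=4694936099819831/17592186044416 → NEW=255, ERR=208928658493751/17592186044416
(4,4): OLD=17612420235779073/281474976710656 → NEW=0, ERR=17612420235779073/281474976710656
(5,0): OLD=93315064509957/1099511627776 → NEW=0, ERR=93315064509957/1099511627776
(5,1): OLD=346673447702735/8796093022208 → NEW=0, ERR=346673447702735/8796093022208
(5,2): OLD=52308569585081799/281474976710656 → NEW=255, ERR=-19467549476135481/281474976710656
(5,3): OLD=78541783431219113/1125899906842624 → NEW=0, ERR=78541783431219113/1125899906842624
(5,4): OLD=3743672888866386803/18014398509481984 → NEW=255, ERR=-849998731051519117/18014398509481984
(6,0): OLD=17298259387130677/140737488355328 → NEW=0, ERR=17298259387130677/140737488355328
(6,1): OLD=1019734128536652955/4503599627370496 → NEW=255, ERR=-128683776442823525/4503599627370496
(6,2): OLD=2985263455483502681/72057594037927936 → NEW=0, ERR=2985263455483502681/72057594037927936
(6,3): OLD=272960053415303587347/1152921504606846976 → NEW=255, ERR=-21034930259442391533/1152921504606846976
(6,4): OLD=3092277078190962114117/18446744073709551616 → NEW=255, ERR=-1611642660604973547963/18446744073709551616
Row 0: .####
Row 1: .#..#
Row 2: ##.#.
Row 3: .#..#
Row 4: .#.#.
Row 5: ..#.#
Row 6: .#.##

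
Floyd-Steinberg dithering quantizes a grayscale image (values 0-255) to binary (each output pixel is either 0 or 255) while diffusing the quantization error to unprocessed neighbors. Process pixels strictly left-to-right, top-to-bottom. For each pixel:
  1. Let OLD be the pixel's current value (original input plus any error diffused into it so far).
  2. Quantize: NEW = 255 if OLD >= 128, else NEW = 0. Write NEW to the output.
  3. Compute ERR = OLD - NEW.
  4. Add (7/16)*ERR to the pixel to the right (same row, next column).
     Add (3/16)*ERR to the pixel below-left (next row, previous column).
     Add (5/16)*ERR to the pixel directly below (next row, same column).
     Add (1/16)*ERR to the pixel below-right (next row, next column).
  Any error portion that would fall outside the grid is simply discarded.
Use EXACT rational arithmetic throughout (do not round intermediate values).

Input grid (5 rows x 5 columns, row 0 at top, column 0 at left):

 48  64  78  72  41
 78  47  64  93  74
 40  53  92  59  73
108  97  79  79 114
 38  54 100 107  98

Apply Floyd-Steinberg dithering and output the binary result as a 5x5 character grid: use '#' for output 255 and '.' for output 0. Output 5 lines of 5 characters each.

(0,0): OLD=48 → NEW=0, ERR=48
(0,1): OLD=85 → NEW=0, ERR=85
(0,2): OLD=1843/16 → NEW=0, ERR=1843/16
(0,3): OLD=31333/256 → NEW=0, ERR=31333/256
(0,4): OLD=387267/4096 → NEW=0, ERR=387267/4096
(1,0): OLD=1743/16 → NEW=0, ERR=1743/16
(1,1): OLD=18665/128 → NEW=255, ERR=-13975/128
(1,2): OLD=329693/4096 → NEW=0, ERR=329693/4096
(1,3): OLD=3135737/16384 → NEW=255, ERR=-1042183/16384
(1,4): OLD=21854027/262144 → NEW=0, ERR=21854027/262144
(2,0): OLD=109715/2048 → NEW=0, ERR=109715/2048
(2,1): OLD=4208705/65536 → NEW=0, ERR=4208705/65536
(2,2): OLD=132643971/1048576 → NEW=0, ERR=132643971/1048576
(2,3): OLD=1931514713/16777216 → NEW=0, ERR=1931514713/16777216
(2,4): OLD=39042484527/268435456 → NEW=255, ERR=-29408556753/268435456
(3,0): OLD=143426723/1048576 → NEW=255, ERR=-123960157/1048576
(3,1): OLD=775235623/8388608 → NEW=0, ERR=775235623/8388608
(3,2): OLD=49543190045/268435456 → NEW=255, ERR=-18907851235/268435456
(3,3): OLD=38399977637/536870912 → NEW=0, ERR=38399977637/536870912
(3,4): OLD=1015775290233/8589934592 → NEW=0, ERR=1015775290233/8589934592
(4,0): OLD=2467574253/134217728 → NEW=0, ERR=2467574253/134217728
(4,1): OLD=302054619309/4294967296 → NEW=0, ERR=302054619309/4294967296
(4,2): OLD=8792222012227/68719476736 → NEW=0, ERR=8792222012227/68719476736
(4,3): OLD=223307480994733/1099511627776 → NEW=255, ERR=-57067984088147/1099511627776
(4,4): OLD=2053297683685435/17592186044416 → NEW=0, ERR=2053297683685435/17592186044416
Row 0: .....
Row 1: .#.#.
Row 2: ....#
Row 3: #.#..
Row 4: ...#.

Answer: .....
.#.#.
....#
#.#..
...#.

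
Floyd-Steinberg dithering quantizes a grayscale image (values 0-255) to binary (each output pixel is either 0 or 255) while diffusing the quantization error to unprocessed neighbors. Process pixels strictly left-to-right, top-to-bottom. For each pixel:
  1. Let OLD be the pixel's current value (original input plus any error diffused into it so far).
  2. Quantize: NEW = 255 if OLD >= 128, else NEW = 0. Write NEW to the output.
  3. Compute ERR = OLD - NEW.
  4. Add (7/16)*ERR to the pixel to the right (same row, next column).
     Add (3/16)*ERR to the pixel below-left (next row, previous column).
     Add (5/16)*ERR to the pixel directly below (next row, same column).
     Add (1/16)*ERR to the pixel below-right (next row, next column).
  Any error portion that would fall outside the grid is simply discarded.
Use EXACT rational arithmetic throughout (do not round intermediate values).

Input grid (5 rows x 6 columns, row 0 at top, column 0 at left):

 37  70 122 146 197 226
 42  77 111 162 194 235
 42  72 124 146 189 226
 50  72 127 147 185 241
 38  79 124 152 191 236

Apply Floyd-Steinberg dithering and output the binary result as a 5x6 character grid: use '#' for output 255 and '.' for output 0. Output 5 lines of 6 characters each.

(0,0): OLD=37 → NEW=0, ERR=37
(0,1): OLD=1379/16 → NEW=0, ERR=1379/16
(0,2): OLD=40885/256 → NEW=255, ERR=-24395/256
(0,3): OLD=427251/4096 → NEW=0, ERR=427251/4096
(0,4): OLD=15901349/65536 → NEW=255, ERR=-810331/65536
(0,5): OLD=231305859/1048576 → NEW=255, ERR=-36081021/1048576
(1,0): OLD=17849/256 → NEW=0, ERR=17849/256
(1,1): OLD=243471/2048 → NEW=0, ERR=243471/2048
(1,2): OLD=10366267/65536 → NEW=255, ERR=-6345413/65536
(1,3): OLD=37738847/262144 → NEW=255, ERR=-29107873/262144
(1,4): OLD=2376066173/16777216 → NEW=255, ERR=-1902123907/16777216
(1,5): OLD=46673538395/268435456 → NEW=255, ERR=-21777502885/268435456
(2,0): OLD=2820629/32768 → NEW=0, ERR=2820629/32768
(2,1): OLD=139474743/1048576 → NEW=255, ERR=-127912137/1048576
(2,2): OLD=452719461/16777216 → NEW=0, ERR=452719461/16777216
(2,3): OLD=12857647997/134217728 → NEW=0, ERR=12857647997/134217728
(2,4): OLD=744447007735/4294967296 → NEW=255, ERR=-350769652745/4294967296
(2,5): OLD=10846070222129/68719476736 → NEW=255, ERR=-6677396345551/68719476736
(3,0): OLD=906425029/16777216 → NEW=0, ERR=906425029/16777216
(3,1): OLD=9120838753/134217728 → NEW=0, ERR=9120838753/134217728
(3,2): OLD=188442631731/1073741824 → NEW=255, ERR=-85361533389/1073741824
(3,3): OLD=8832451048601/68719476736 → NEW=255, ERR=-8691015519079/68719476736
(3,4): OLD=50530948511609/549755813888 → NEW=0, ERR=50530948511609/549755813888
(3,5): OLD=2161580688559991/8796093022208 → NEW=255, ERR=-81423032103049/8796093022208
(4,0): OLD=145223896043/2147483648 → NEW=0, ERR=145223896043/2147483648
(4,1): OLD=4064506906991/34359738368 → NEW=0, ERR=4064506906991/34359738368
(4,2): OLD=144523670741917/1099511627776 → NEW=255, ERR=-135851794340963/1099511627776
(4,3): OLD=1243543957717489/17592186044416 → NEW=0, ERR=1243543957717489/17592186044416
(4,4): OLD=67838041852112641/281474976710656 → NEW=255, ERR=-3938077209104639/281474976710656
(4,5): OLD=1048127132097160551/4503599627370496 → NEW=255, ERR=-100290772882315929/4503599627370496
Row 0: ..#.##
Row 1: ..####
Row 2: .#..##
Row 3: ..##.#
Row 4: ..#.##

Answer: ..#.##
..####
.#..##
..##.#
..#.##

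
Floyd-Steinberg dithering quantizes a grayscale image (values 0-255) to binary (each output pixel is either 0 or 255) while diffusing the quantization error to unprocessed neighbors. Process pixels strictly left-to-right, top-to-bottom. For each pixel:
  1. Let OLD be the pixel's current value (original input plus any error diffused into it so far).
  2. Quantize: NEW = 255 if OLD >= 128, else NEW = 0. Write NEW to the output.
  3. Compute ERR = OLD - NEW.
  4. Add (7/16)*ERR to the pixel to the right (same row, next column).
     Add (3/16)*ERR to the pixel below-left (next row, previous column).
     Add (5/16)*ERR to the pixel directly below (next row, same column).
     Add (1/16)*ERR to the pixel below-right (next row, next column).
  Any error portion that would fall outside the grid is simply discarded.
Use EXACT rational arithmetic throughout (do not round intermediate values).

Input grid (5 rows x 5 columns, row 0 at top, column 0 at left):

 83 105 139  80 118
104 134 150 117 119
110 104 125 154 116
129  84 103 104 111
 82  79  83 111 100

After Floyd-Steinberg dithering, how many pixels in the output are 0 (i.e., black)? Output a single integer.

(0,0): OLD=83 → NEW=0, ERR=83
(0,1): OLD=2261/16 → NEW=255, ERR=-1819/16
(0,2): OLD=22851/256 → NEW=0, ERR=22851/256
(0,3): OLD=487637/4096 → NEW=0, ERR=487637/4096
(0,4): OLD=11146707/65536 → NEW=255, ERR=-5564973/65536
(1,0): OLD=27807/256 → NEW=0, ERR=27807/256
(1,1): OLD=343897/2048 → NEW=255, ERR=-178343/2048
(1,2): OLD=10158925/65536 → NEW=255, ERR=-6552755/65536
(1,3): OLD=26245001/262144 → NEW=0, ERR=26245001/262144
(1,4): OLD=602746491/4194304 → NEW=255, ERR=-466801029/4194304
(2,0): OLD=4181731/32768 → NEW=0, ERR=4181731/32768
(2,1): OLD=126521585/1048576 → NEW=0, ERR=126521585/1048576
(2,2): OLD=2682211091/16777216 → NEW=255, ERR=-1595978989/16777216
(2,3): OLD=31286489993/268435456 → NEW=0, ERR=31286489993/268435456
(2,4): OLD=594720188031/4294967296 → NEW=255, ERR=-500496472449/4294967296
(3,0): OLD=3212902579/16777216 → NEW=255, ERR=-1065287501/16777216
(3,1): OLD=11283200951/134217728 → NEW=0, ERR=11283200951/134217728
(3,2): OLD=598917121421/4294967296 → NEW=255, ERR=-496299539059/4294967296
(3,3): OLD=533198496005/8589934592 → NEW=0, ERR=533198496005/8589934592
(3,4): OLD=14984316262713/137438953472 → NEW=0, ERR=14984316262713/137438953472
(4,0): OLD=167331761949/2147483648 → NEW=0, ERR=167331761949/2147483648
(4,1): OLD=7815183264157/68719476736 → NEW=0, ERR=7815183264157/68719476736
(4,2): OLD=124835547620819/1099511627776 → NEW=0, ERR=124835547620819/1099511627776
(4,3): OLD=3400399430025117/17592186044416 → NEW=255, ERR=-1085608011300963/17592186044416
(4,4): OLD=31230194519913419/281474976710656 → NEW=0, ERR=31230194519913419/281474976710656
Output grid:
  Row 0: .#..#  (3 black, running=3)
  Row 1: .##.#  (2 black, running=5)
  Row 2: ..#.#  (3 black, running=8)
  Row 3: #.#..  (3 black, running=11)
  Row 4: ...#.  (4 black, running=15)

Answer: 15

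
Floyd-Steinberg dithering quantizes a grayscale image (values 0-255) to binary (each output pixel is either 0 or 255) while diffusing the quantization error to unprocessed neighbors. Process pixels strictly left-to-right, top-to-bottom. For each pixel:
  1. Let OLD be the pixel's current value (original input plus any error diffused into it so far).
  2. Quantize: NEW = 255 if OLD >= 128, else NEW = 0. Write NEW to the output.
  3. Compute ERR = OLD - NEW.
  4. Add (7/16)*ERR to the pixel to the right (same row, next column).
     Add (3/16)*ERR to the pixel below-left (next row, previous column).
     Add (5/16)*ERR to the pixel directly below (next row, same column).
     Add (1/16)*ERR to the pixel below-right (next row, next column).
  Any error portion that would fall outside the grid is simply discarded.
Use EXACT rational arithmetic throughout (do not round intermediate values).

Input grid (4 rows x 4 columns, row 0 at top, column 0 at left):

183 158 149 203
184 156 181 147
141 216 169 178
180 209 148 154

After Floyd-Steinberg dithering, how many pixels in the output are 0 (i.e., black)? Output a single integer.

Answer: 5

Derivation:
(0,0): OLD=183 → NEW=255, ERR=-72
(0,1): OLD=253/2 → NEW=0, ERR=253/2
(0,2): OLD=6539/32 → NEW=255, ERR=-1621/32
(0,3): OLD=92589/512 → NEW=255, ERR=-37971/512
(1,0): OLD=5927/32 → NEW=255, ERR=-2233/32
(1,1): OLD=38657/256 → NEW=255, ERR=-26623/256
(1,2): OLD=931205/8192 → NEW=0, ERR=931205/8192
(1,3): OLD=22333363/131072 → NEW=255, ERR=-11089997/131072
(2,0): OLD=408347/4096 → NEW=0, ERR=408347/4096
(2,1): OLD=31990697/131072 → NEW=255, ERR=-1432663/131072
(2,2): OLD=46498185/262144 → NEW=255, ERR=-20348535/262144
(2,3): OLD=523044957/4194304 → NEW=0, ERR=523044957/4194304
(3,0): OLD=438524891/2097152 → NEW=255, ERR=-96248869/2097152
(3,1): OLD=5945229989/33554432 → NEW=255, ERR=-2611150171/33554432
(3,2): OLD=60342098619/536870912 → NEW=0, ERR=60342098619/536870912
(3,3): OLD=2038319590301/8589934592 → NEW=255, ERR=-152113730659/8589934592
Output grid:
  Row 0: #.##  (1 black, running=1)
  Row 1: ##.#  (1 black, running=2)
  Row 2: .##.  (2 black, running=4)
  Row 3: ##.#  (1 black, running=5)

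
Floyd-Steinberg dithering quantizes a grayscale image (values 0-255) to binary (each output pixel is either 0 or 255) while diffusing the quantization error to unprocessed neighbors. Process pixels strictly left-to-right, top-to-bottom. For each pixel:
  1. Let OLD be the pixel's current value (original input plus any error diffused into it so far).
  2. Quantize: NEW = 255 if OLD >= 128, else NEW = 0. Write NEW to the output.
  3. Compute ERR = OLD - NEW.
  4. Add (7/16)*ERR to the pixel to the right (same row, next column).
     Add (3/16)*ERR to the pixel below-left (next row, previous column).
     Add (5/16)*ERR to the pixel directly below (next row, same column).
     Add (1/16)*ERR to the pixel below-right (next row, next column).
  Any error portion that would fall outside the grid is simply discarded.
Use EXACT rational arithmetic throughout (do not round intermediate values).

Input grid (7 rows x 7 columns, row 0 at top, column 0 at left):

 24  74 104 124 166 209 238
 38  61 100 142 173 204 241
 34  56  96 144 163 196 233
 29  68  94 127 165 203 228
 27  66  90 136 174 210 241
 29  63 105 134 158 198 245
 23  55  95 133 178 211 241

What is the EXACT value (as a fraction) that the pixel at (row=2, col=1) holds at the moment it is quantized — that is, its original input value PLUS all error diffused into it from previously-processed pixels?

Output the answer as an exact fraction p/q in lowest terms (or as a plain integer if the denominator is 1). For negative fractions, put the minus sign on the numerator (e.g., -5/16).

Answer: 18838981/131072

Derivation:
(0,0): OLD=24 → NEW=0, ERR=24
(0,1): OLD=169/2 → NEW=0, ERR=169/2
(0,2): OLD=4511/32 → NEW=255, ERR=-3649/32
(0,3): OLD=37945/512 → NEW=0, ERR=37945/512
(0,4): OLD=1625487/8192 → NEW=255, ERR=-463473/8192
(0,5): OLD=24149737/131072 → NEW=255, ERR=-9273623/131072
(0,6): OLD=434206815/2097152 → NEW=255, ERR=-100566945/2097152
(1,0): OLD=1963/32 → NEW=0, ERR=1963/32
(1,1): OLD=24157/256 → NEW=0, ERR=24157/256
(1,2): OLD=1022577/8192 → NEW=0, ERR=1022577/8192
(1,3): OLD=6620325/32768 → NEW=255, ERR=-1735515/32768
(1,4): OLD=259028087/2097152 → NEW=0, ERR=259028087/2097152
(1,5): OLD=3748030487/16777216 → NEW=255, ERR=-530159593/16777216
(1,6): OLD=55772126201/268435456 → NEW=255, ERR=-12678915079/268435456
(2,0): OLD=290255/4096 → NEW=0, ERR=290255/4096
(2,1): OLD=18838981/131072 → NEW=255, ERR=-14584379/131072
Target (2,1): original=56, with diffused error = 18838981/131072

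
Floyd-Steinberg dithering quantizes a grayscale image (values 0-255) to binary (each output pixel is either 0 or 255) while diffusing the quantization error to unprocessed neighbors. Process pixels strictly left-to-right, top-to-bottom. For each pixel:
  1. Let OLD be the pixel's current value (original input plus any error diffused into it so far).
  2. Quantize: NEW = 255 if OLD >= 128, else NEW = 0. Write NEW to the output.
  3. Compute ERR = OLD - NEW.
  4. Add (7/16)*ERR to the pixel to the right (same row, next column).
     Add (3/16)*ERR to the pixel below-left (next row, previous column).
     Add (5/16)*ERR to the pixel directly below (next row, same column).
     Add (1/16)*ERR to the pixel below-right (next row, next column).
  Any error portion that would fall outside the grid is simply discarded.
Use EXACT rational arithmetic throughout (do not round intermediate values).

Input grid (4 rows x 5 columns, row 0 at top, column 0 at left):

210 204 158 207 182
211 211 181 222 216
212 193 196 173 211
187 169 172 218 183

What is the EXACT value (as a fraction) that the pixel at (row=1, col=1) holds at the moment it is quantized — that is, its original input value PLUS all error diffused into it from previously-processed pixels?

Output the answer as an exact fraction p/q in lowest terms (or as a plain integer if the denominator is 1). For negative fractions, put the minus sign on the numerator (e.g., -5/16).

Answer: 366025/2048

Derivation:
(0,0): OLD=210 → NEW=255, ERR=-45
(0,1): OLD=2949/16 → NEW=255, ERR=-1131/16
(0,2): OLD=32531/256 → NEW=0, ERR=32531/256
(0,3): OLD=1075589/4096 → NEW=255, ERR=31109/4096
(0,4): OLD=12145315/65536 → NEW=255, ERR=-4566365/65536
(1,0): OLD=47023/256 → NEW=255, ERR=-18257/256
(1,1): OLD=366025/2048 → NEW=255, ERR=-156215/2048
Target (1,1): original=211, with diffused error = 366025/2048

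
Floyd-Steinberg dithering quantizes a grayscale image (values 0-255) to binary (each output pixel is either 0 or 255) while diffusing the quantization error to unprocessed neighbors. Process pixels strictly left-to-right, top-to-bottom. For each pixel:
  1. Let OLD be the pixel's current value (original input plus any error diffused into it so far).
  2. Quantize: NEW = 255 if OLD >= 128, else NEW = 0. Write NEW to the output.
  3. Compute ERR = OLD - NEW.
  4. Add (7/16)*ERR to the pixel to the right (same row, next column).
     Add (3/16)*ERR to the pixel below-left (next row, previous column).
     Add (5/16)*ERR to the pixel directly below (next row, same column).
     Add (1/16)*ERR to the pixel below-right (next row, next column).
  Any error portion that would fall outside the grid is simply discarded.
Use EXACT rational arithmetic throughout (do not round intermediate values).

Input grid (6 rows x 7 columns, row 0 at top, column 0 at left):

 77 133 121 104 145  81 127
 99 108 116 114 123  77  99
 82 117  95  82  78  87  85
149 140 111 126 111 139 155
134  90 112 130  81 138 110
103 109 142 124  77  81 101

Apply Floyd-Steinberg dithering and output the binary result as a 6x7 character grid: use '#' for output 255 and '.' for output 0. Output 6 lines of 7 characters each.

(0,0): OLD=77 → NEW=0, ERR=77
(0,1): OLD=2667/16 → NEW=255, ERR=-1413/16
(0,2): OLD=21085/256 → NEW=0, ERR=21085/256
(0,3): OLD=573579/4096 → NEW=255, ERR=-470901/4096
(0,4): OLD=6206413/65536 → NEW=0, ERR=6206413/65536
(0,5): OLD=128379547/1048576 → NEW=0, ERR=128379547/1048576
(0,6): OLD=3029363261/16777216 → NEW=255, ERR=-1248826819/16777216
(1,0): OLD=27265/256 → NEW=0, ERR=27265/256
(1,1): OLD=301575/2048 → NEW=255, ERR=-220665/2048
(1,2): OLD=4425235/65536 → NEW=0, ERR=4425235/65536
(1,3): OLD=34214807/262144 → NEW=255, ERR=-32631913/262144
(1,4): OLD=1911005029/16777216 → NEW=0, ERR=1911005029/16777216
(1,5): OLD=21079645173/134217728 → NEW=255, ERR=-13145875467/134217728
(1,6): OLD=87059262139/2147483648 → NEW=0, ERR=87059262139/2147483648
(2,0): OLD=3115581/32768 → NEW=0, ERR=3115581/32768
(2,1): OLD=151250671/1048576 → NEW=255, ERR=-116136209/1048576
(2,2): OLD=630337421/16777216 → NEW=0, ERR=630337421/16777216
(2,3): OLD=11423866213/134217728 → NEW=0, ERR=11423866213/134217728
(2,4): OLD=133882911669/1073741824 → NEW=0, ERR=133882911669/1073741824
(2,5): OLD=4317774394151/34359738368 → NEW=0, ERR=4317774394151/34359738368
(2,6): OLD=80553061791105/549755813888 → NEW=255, ERR=-59634670750335/549755813888
(3,0): OLD=2649889517/16777216 → NEW=255, ERR=-1628300563/16777216
(3,1): OLD=10189076457/134217728 → NEW=0, ERR=10189076457/134217728
(3,2): OLD=177156940427/1073741824 → NEW=255, ERR=-96647224693/1073741824
(3,3): OLD=596769480701/4294967296 → NEW=255, ERR=-498447179779/4294967296
(3,4): OLD=70408952073965/549755813888 → NEW=255, ERR=-69778780467475/549755813888
(3,5): OLD=484635728435095/4398046511104 → NEW=0, ERR=484635728435095/4398046511104
(3,6): OLD=12466893739021513/70368744177664 → NEW=255, ERR=-5477136026282807/70368744177664
(4,0): OLD=253198015683/2147483648 → NEW=0, ERR=253198015683/2147483648
(4,1): OLD=4891582859239/34359738368 → NEW=255, ERR=-3870150424601/34359738368
(4,2): OLD=9663713490665/549755813888 → NEW=0, ERR=9663713490665/549755813888
(4,3): OLD=316656085908947/4398046511104 → NEW=0, ERR=316656085908947/4398046511104
(4,4): OLD=3034403467133001/35184372088832 → NEW=0, ERR=3034403467133001/35184372088832
(4,5): OLD=211263601980266505/1125899906842624 → NEW=255, ERR=-75840874264602615/1125899906842624
(4,6): OLD=1136593580567559695/18014398509481984 → NEW=0, ERR=1136593580567559695/18014398509481984
(5,0): OLD=65270238811301/549755813888 → NEW=0, ERR=65270238811301/549755813888
(5,1): OLD=599931804809271/4398046511104 → NEW=255, ERR=-521570055522249/4398046511104
(5,2): OLD=3591254413788529/35184372088832 → NEW=0, ERR=3591254413788529/35184372088832
(5,3): OLD=58666253310960917/281474976710656 → NEW=255, ERR=-13109865750256363/281474976710656
(5,4): OLD=1359078334163097351/18014398509481984 → NEW=0, ERR=1359078334163097351/18014398509481984
(5,5): OLD=15878167091568449559/144115188075855872 → NEW=0, ERR=15878167091568449559/144115188075855872
(5,6): OLD=379793424888395489145/2305843009213693952 → NEW=255, ERR=-208196542461096468615/2305843009213693952
Row 0: .#.#..#
Row 1: .#.#.#.
Row 2: .#....#
Row 3: #.###.#
Row 4: .#...#.
Row 5: .#.#..#

Answer: .#.#..#
.#.#.#.
.#....#
#.###.#
.#...#.
.#.#..#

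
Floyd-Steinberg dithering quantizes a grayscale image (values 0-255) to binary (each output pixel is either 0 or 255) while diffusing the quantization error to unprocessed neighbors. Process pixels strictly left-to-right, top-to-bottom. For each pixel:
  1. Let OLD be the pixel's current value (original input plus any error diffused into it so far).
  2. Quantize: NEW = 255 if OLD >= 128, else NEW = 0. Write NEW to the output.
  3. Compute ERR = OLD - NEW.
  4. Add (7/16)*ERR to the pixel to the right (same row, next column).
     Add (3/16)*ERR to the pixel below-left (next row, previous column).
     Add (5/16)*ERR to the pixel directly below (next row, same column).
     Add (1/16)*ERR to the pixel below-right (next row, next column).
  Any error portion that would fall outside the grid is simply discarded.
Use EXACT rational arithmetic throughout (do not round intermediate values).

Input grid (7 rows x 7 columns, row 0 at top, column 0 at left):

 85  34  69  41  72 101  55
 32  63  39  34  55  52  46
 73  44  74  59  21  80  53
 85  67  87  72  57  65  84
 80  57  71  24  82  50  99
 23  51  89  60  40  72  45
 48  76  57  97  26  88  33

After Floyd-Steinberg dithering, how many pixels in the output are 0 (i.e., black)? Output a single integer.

Answer: 38

Derivation:
(0,0): OLD=85 → NEW=0, ERR=85
(0,1): OLD=1139/16 → NEW=0, ERR=1139/16
(0,2): OLD=25637/256 → NEW=0, ERR=25637/256
(0,3): OLD=347395/4096 → NEW=0, ERR=347395/4096
(0,4): OLD=7150357/65536 → NEW=0, ERR=7150357/65536
(0,5): OLD=155958675/1048576 → NEW=255, ERR=-111428205/1048576
(0,6): OLD=142749445/16777216 → NEW=0, ERR=142749445/16777216
(1,0): OLD=18409/256 → NEW=0, ERR=18409/256
(1,1): OLD=288351/2048 → NEW=255, ERR=-233889/2048
(1,2): OLD=2666187/65536 → NEW=0, ERR=2666187/65536
(1,3): OLD=27530159/262144 → NEW=0, ERR=27530159/262144
(1,4): OLD=2020268397/16777216 → NEW=0, ERR=2020268397/16777216
(1,5): OLD=10722502909/134217728 → NEW=0, ERR=10722502909/134217728
(1,6): OLD=165288935731/2147483648 → NEW=0, ERR=165288935731/2147483648
(2,0): OLD=2426757/32768 → NEW=0, ERR=2426757/32768
(2,1): OLD=55400967/1048576 → NEW=0, ERR=55400967/1048576
(2,2): OLD=2053226453/16777216 → NEW=0, ERR=2053226453/16777216
(2,3): OLD=22881638509/134217728 → NEW=255, ERR=-11343882131/134217728
(2,4): OLD=46381833853/1073741824 → NEW=0, ERR=46381833853/1073741824
(2,5): OLD=5010386138111/34359738368 → NEW=255, ERR=-3751347145729/34359738368
(2,6): OLD=18845703719145/549755813888 → NEW=0, ERR=18845703719145/549755813888
(3,0): OLD=1980547381/16777216 → NEW=0, ERR=1980547381/16777216
(3,1): OLD=21841631761/134217728 → NEW=255, ERR=-12383888879/134217728
(3,2): OLD=77666295363/1073741824 → NEW=0, ERR=77666295363/1073741824
(3,3): OLD=399352839525/4294967296 → NEW=0, ERR=399352839525/4294967296
(3,4): OLD=46962858558773/549755813888 → NEW=0, ERR=46962858558773/549755813888
(3,5): OLD=340331447393391/4398046511104 → NEW=0, ERR=340331447393391/4398046511104
(3,6): OLD=8566950356790001/70368744177664 → NEW=0, ERR=8566950356790001/70368744177664
(4,0): OLD=213868920443/2147483648 → NEW=0, ERR=213868920443/2147483648
(4,1): OLD=3184384256703/34359738368 → NEW=0, ERR=3184384256703/34359738368
(4,2): OLD=80164152436625/549755813888 → NEW=255, ERR=-60023580104815/549755813888
(4,3): OLD=113590353998731/4398046511104 → NEW=0, ERR=113590353998731/4398046511104
(4,4): OLD=4936907746382129/35184372088832 → NEW=255, ERR=-4035107136270031/35184372088832
(4,5): OLD=58742108191714993/1125899906842624 → NEW=0, ERR=58742108191714993/1125899906842624
(4,6): OLD=2967101088856629543/18014398509481984 → NEW=255, ERR=-1626570531061276377/18014398509481984
(5,0): OLD=39307050124973/549755813888 → NEW=0, ERR=39307050124973/549755813888
(5,1): OLD=426590269431311/4398046511104 → NEW=0, ERR=426590269431311/4398046511104
(5,2): OLD=3798189580246425/35184372088832 → NEW=0, ERR=3798189580246425/35184372088832
(5,3): OLD=24480553945717341/281474976710656 → NEW=0, ERR=24480553945717341/281474976710656
(5,4): OLD=965719764254980063/18014398509481984 → NEW=0, ERR=965719764254980063/18014398509481984
(5,5): OLD=12633153820545610223/144115188075855872 → NEW=0, ERR=12633153820545610223/144115188075855872
(5,6): OLD=134651180764523963425/2305843009213693952 → NEW=0, ERR=134651180764523963425/2305843009213693952
(6,0): OLD=6229752533820725/70368744177664 → NEW=0, ERR=6229752533820725/70368744177664
(6,1): OLD=191124322108764473/1125899906842624 → NEW=255, ERR=-95980154136104647/1125899906842624
(6,2): OLD=1365643725250192267/18014398509481984 → NEW=0, ERR=1365643725250192267/18014398509481984
(6,3): OLD=25096731091974021973/144115188075855872 → NEW=255, ERR=-11652641867369225387/144115188075855872
(6,4): OLD=8430715102501847103/288230376151711744 → NEW=0, ERR=8430715102501847103/288230376151711744
(6,5): OLD=5256964980474842678363/36893488147419103232 → NEW=255, ERR=-4150874497117028645797/36893488147419103232
(6,6): OLD=4429822101239679277005/590295810358705651712 → NEW=0, ERR=4429822101239679277005/590295810358705651712
Output grid:
  Row 0: .....#.  (6 black, running=6)
  Row 1: .#.....  (6 black, running=12)
  Row 2: ...#.#.  (5 black, running=17)
  Row 3: .#.....  (6 black, running=23)
  Row 4: ..#.#.#  (4 black, running=27)
  Row 5: .......  (7 black, running=34)
  Row 6: .#.#.#.  (4 black, running=38)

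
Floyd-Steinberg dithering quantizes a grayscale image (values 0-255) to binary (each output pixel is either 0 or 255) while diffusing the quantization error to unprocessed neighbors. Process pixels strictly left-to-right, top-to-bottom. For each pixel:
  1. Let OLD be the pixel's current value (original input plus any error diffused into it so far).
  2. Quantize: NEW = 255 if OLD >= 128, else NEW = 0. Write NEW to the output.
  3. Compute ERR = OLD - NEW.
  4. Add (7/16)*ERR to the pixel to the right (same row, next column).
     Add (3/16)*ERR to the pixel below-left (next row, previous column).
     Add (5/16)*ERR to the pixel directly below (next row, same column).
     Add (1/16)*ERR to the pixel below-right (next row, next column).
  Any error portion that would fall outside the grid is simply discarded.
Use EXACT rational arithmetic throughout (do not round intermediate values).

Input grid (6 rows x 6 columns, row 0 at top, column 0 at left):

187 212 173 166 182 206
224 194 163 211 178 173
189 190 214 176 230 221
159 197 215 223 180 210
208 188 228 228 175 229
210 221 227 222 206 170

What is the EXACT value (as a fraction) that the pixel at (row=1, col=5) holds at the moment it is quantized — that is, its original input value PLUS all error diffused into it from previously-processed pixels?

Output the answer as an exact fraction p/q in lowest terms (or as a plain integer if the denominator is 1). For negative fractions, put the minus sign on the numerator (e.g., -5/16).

Answer: 7135713893/67108864

Derivation:
(0,0): OLD=187 → NEW=255, ERR=-68
(0,1): OLD=729/4 → NEW=255, ERR=-291/4
(0,2): OLD=9035/64 → NEW=255, ERR=-7285/64
(0,3): OLD=118989/1024 → NEW=0, ERR=118989/1024
(0,4): OLD=3814811/16384 → NEW=255, ERR=-363109/16384
(0,5): OLD=51459901/262144 → NEW=255, ERR=-15386819/262144
(1,0): OLD=12103/64 → NEW=255, ERR=-4217/64
(1,1): OLD=59825/512 → NEW=0, ERR=59825/512
(1,2): OLD=3207813/16384 → NEW=255, ERR=-970107/16384
(1,3): OLD=13771617/65536 → NEW=255, ERR=-2940063/65536
(1,4): OLD=619516355/4194304 → NEW=255, ERR=-450031165/4194304
(1,5): OLD=7135713893/67108864 → NEW=0, ERR=7135713893/67108864
Target (1,5): original=173, with diffused error = 7135713893/67108864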